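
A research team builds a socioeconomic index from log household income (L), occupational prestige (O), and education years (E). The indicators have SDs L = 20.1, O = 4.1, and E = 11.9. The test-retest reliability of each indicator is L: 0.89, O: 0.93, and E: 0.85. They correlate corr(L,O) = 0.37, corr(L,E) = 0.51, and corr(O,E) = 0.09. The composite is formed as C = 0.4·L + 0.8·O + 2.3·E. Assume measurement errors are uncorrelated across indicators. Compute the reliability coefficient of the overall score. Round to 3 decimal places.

0.889

Var(C) = 0.4²·20.1² + 0.8²·4.1² + 2.3²·11.9² + 2·[0.32·20.1·4.1·0.37 + 0.92·20.1·11.9·0.51 + 1.84·4.1·11.9·0.09] = 824.517 + 260.13 = 1084.65.
Under uncorrelated errors the observed covariances equal the true-score covariances, so only the own-variance terms attenuate.
True-score variance = [0.4²·20.1²·0.89 + 0.8²·4.1²·0.93 + 2.3²·11.9²·0.85] + 260.13 = 704.286 + 260.13 = 964.416.
Reliability = 964.416 / 1084.65 = 0.889.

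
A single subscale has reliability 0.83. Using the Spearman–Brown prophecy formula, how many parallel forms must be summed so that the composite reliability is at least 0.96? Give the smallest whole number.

5

k ≥ ρ*(1−ρ₁)/(ρ₁(1−ρ*)) = 0.96·0.17 / (0.83·0.04) = 4.916.
Smallest integer k = 5.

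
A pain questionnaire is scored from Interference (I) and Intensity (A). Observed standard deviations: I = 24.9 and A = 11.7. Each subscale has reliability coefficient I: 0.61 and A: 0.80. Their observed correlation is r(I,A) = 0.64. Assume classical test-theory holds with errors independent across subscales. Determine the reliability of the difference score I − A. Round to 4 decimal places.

0.2990

Var(I−A) = 24.9² + 11.7² − 2·24.9·11.7·0.64 = 756.9 − 372.902 = 383.998.
Under uncorrelated errors the observed covariances equal the true-score covariances, so only the own-variance terms attenuate.
True-score variance = [24.9²·0.61 + 11.7²·0.80] − 372.902 = 487.718 − 372.902 = 114.816.
Reliability = 114.816 / 383.998 = 0.2990.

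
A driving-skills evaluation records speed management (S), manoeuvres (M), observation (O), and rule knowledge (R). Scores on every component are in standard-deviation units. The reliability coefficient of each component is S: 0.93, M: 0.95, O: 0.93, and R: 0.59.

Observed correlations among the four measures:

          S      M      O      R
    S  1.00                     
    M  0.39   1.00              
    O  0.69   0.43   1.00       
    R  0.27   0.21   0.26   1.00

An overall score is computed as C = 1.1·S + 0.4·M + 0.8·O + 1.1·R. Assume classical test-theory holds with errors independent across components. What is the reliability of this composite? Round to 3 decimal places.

Var(C) = 1.1² + 0.4² + 0.8² + 1.1² + 2·[0.44·0.39 + 0.88·0.69 + 1.21·0.27 + 0.32·0.43 + 0.44·0.21 + 0.88·0.26] = 3.22 + 3.1286 = 6.3486.
Under uncorrelated errors the observed covariances equal the true-score covariances, so only the own-variance terms attenuate.
True-score variance = [1.1²·0.93 + 0.4²·0.95 + 0.8²·0.93 + 1.1²·0.59] + 3.1286 = 2.5864 + 3.1286 = 5.715.
Reliability = 5.715 / 6.3486 = 0.900.

0.900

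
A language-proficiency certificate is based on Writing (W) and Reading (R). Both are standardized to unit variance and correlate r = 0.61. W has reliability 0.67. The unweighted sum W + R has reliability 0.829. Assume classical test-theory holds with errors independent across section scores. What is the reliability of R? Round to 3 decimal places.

Var(W+R) = 2 + 2·0.61 = 3.220.
True-score variance = ρ_W + ρ_R + 2·0.61, so 0.829 = (0.67 + ρ_R + 1.22) / 3.220.
ρ_R = 0.829·3.220 − 0.67 − 1.22 = 0.779.

0.779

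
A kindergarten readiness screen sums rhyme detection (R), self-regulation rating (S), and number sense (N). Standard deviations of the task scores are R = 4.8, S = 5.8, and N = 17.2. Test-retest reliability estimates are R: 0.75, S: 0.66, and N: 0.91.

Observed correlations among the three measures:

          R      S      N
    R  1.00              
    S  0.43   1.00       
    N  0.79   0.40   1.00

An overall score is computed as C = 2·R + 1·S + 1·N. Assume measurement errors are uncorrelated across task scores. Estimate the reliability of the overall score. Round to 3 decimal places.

Var(C) = 2²·4.8² + 5.8² + 17.2² + 2·[2·4.8·5.8·0.43 + 2·4.8·17.2·0.79 + 5.8·17.2·0.40] = 421.64 + 388.582 = 810.222.
Under uncorrelated errors the observed covariances equal the true-score covariances, so only the own-variance terms attenuate.
True-score variance = [2²·4.8²·0.75 + 5.8²·0.66 + 17.2²·0.91] + 388.582 = 360.537 + 388.582 = 749.119.
Reliability = 749.119 / 810.222 = 0.925.

0.925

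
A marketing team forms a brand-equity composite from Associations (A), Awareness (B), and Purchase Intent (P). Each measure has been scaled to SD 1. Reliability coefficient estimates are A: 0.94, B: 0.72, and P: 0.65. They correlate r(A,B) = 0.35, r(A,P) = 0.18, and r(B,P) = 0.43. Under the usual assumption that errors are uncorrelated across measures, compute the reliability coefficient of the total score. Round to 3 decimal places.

0.860

Var(A+B+P) = 3 + 2·[0.35 + 0.18 + 0.43] = 3 + 1.92 = 4.92.
With uncorrelated errors the cross-covariances are all true-score covariance, so they carry over unchanged; only the diagonal terms shrink to ρᵢσᵢ².
True-score variance = [0.94 + 0.72 + 0.65] + 1.92 = 2.31 + 1.92 = 4.23.
Reliability = 4.23 / 4.92 = 0.860.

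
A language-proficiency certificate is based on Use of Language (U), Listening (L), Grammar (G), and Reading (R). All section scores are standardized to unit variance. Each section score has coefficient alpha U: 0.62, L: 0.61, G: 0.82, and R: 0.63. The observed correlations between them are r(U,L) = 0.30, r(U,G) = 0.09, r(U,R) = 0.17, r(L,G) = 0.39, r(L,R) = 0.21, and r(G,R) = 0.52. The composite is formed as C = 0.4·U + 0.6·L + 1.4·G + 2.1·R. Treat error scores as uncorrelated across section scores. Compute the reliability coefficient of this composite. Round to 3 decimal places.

0.813

Var(C) = 0.4² + 0.6² + 1.4² + 2.1² + 2·[0.24·0.30 + 0.56·0.09 + 0.84·0.17 + 0.84·0.39 + 1.26·0.21 + 2.94·0.52] = 6.89 + 4.7724 = 11.6624.
Under uncorrelated errors the observed covariances equal the true-score covariances, so only the own-variance terms attenuate.
True-score variance = [0.4²·0.62 + 0.6²·0.61 + 1.4²·0.82 + 2.1²·0.63] + 4.7724 = 4.7043 + 4.7724 = 9.4767.
Reliability = 9.4767 / 11.6624 = 0.813.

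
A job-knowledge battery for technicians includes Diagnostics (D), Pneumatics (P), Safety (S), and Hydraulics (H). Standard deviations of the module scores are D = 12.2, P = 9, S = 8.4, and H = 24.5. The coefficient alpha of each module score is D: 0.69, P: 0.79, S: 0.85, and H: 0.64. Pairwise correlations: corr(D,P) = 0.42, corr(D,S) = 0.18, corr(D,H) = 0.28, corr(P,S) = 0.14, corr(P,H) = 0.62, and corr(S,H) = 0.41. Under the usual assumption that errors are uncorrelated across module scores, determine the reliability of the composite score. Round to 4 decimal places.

Var(D+P+S+H) = 12.2² + 9² + 8.4² + 24.5² + 2·[12.2·9·0.42 + 12.2·8.4·0.18 + 12.2·24.5·0.28 + 9·8.4·0.14 + 9·24.5·0.62 + 8.4·24.5·0.41] = 900.65 + 759.853 = 1660.5.
Under uncorrelated errors the observed covariances equal the true-score covariances, so only the own-variance terms attenuate.
True-score variance = [12.2²·0.69 + 9²·0.79 + 8.4²·0.85 + 24.5²·0.64] + 759.853 = 610.826 + 759.853 = 1370.68.
Reliability = 1370.68 / 1660.5 = 0.8255.

0.8255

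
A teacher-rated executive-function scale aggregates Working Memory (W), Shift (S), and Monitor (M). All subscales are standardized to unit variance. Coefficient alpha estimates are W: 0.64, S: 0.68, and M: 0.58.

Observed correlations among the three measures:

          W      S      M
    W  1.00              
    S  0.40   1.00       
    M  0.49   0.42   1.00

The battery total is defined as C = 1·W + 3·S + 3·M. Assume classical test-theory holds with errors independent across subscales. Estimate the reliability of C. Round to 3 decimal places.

0.780

Var(C) = 1 + 3² + 3² + 2·[3·0.40 + 3·0.49 + 9·0.42] = 19 + 12.9 = 31.9.
Under uncorrelated errors the observed covariances equal the true-score covariances, so only the own-variance terms attenuate.
True-score variance = [0.64 + 3²·0.68 + 3²·0.58] + 12.9 = 11.98 + 12.9 = 24.88.
Reliability = 24.88 / 31.9 = 0.780.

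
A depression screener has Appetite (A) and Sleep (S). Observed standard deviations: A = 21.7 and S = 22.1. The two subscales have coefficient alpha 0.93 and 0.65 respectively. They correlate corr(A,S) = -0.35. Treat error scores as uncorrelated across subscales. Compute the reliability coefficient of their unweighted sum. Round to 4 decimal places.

Var(A+S) = 21.7² + 22.1² + 2·[21.7·22.1·(-0.35)] = 959.3 − 335.699 = 623.601.
With uncorrelated errors the cross-covariances are all true-score covariance, so they carry over unchanged; only the diagonal terms shrink to ρᵢσᵢ².
True-score variance = [21.7²·0.93 + 22.1²·0.65] − 335.699 = 755.394 − 335.699 = 419.695.
Reliability = 419.695 / 623.601 = 0.6730.

0.6730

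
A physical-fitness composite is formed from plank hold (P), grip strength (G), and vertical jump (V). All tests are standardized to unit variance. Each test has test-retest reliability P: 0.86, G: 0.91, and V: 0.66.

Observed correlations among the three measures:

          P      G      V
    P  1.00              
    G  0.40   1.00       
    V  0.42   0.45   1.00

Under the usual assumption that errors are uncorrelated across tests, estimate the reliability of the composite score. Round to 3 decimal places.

0.897

Var(P+G+V) = 3 + 2·[0.40 + 0.42 + 0.45] = 3 + 2.54 = 5.54.
With uncorrelated errors the cross-covariances are all true-score covariance, so they carry over unchanged; only the diagonal terms shrink to ρᵢσᵢ².
True-score variance = [0.86 + 0.91 + 0.66] + 2.54 = 2.43 + 2.54 = 4.97.
Reliability = 4.97 / 5.54 = 0.897.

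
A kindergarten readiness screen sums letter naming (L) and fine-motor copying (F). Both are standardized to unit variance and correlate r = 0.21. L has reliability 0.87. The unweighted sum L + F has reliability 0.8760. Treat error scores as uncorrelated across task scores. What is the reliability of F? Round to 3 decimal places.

Var(L+F) = 2 + 2·0.21 = 2.420.
True-score variance = ρ_L + ρ_F + 2·0.21, so 0.8760 = (0.87 + ρ_F + 0.42) / 2.420.
ρ_F = 0.8760·2.420 − 0.87 − 0.42 = 0.830.

0.830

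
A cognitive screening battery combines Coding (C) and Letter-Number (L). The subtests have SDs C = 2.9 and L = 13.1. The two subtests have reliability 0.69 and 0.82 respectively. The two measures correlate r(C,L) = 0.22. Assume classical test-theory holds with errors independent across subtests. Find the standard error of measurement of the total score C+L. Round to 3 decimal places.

5.788

Var(total) = 180.02 + 16.7156 = 196.736.
True-score variance = 146.523 + 16.7156 = 163.239, so reliability = 0.8297.
Error variance = 196.736 − 163.239 = 33.4969; SEM = √33.4969 = 5.788.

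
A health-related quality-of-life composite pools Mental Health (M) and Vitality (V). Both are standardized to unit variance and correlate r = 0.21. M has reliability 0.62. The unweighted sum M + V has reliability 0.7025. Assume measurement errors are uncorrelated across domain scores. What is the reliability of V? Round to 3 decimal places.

Var(M+V) = 2 + 2·0.21 = 2.420.
True-score variance = ρ_M + ρ_V + 2·0.21, so 0.7025 = (0.62 + ρ_V + 0.42) / 2.420.
ρ_V = 0.7025·2.420 − 0.62 − 0.42 = 0.660.

0.660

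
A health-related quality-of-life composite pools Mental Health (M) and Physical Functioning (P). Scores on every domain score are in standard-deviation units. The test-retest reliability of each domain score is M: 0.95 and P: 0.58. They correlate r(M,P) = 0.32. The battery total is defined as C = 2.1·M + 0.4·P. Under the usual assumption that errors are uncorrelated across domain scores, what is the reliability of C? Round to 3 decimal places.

0.944

Var(C) = 2.1² + 0.4² + 2·[0.84·0.32] = 4.57 + 0.5376 = 5.1076.
Under uncorrelated errors the observed covariances equal the true-score covariances, so only the own-variance terms attenuate.
True-score variance = [2.1²·0.95 + 0.4²·0.58] + 0.5376 = 4.2823 + 0.5376 = 4.8199.
Reliability = 4.8199 / 5.1076 = 0.944.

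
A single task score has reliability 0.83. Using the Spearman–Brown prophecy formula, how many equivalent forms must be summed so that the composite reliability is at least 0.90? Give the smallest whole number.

2

k ≥ ρ*(1−ρ₁)/(ρ₁(1−ρ*)) = 0.90·0.17 / (0.83·0.10) = 1.843.
Smallest integer k = 2.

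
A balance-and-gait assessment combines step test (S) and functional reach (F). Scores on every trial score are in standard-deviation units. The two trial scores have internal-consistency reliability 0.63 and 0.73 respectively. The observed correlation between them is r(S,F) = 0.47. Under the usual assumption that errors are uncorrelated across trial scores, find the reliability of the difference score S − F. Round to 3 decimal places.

Var(S−F) = 1 + 1 − 2·0.47 = 2 − 0.94 = 1.06.
With uncorrelated errors the cross-covariances are all true-score covariance, so they carry over unchanged; only the diagonal terms shrink to ρᵢσᵢ².
True-score variance = [0.63 + 0.73] − 0.94 = 1.36 − 0.94 = 0.42.
Reliability = 0.42 / 1.06 = 0.396.

0.396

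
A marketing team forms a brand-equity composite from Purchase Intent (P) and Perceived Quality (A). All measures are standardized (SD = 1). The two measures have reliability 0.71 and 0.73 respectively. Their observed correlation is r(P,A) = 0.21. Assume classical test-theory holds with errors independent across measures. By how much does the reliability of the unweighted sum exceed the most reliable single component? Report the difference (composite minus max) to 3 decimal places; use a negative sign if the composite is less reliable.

Var(sum) = 2 + 0.42 = 2.42; true-score variance = 1.44 + 0.42 = 1.86; composite reliability = 0.7686.
Max component reliability = 0.7300.
Difference = 0.7686 − 0.7300 = 0.039.

0.039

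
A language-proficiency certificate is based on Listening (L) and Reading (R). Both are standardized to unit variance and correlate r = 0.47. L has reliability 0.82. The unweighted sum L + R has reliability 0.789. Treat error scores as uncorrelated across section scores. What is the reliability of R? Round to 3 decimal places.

0.560

Var(L+R) = 2 + 2·0.47 = 2.940.
True-score variance = ρ_L + ρ_R + 2·0.47, so 0.789 = (0.82 + ρ_R + 0.94) / 2.940.
ρ_R = 0.789·2.940 − 0.82 − 0.94 = 0.560.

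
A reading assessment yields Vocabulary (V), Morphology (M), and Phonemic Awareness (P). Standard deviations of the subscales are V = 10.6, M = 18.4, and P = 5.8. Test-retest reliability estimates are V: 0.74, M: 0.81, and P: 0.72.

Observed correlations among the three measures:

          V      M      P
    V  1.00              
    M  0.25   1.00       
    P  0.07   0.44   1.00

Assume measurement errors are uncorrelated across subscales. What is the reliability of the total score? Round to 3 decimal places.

0.850

Var(V+M+P) = 10.6² + 18.4² + 5.8² + 2·[10.6·18.4·0.25 + 10.6·5.8·0.07 + 18.4·5.8·0.44] = 484.56 + 200.041 = 684.601.
With uncorrelated errors the cross-covariances are all true-score covariance, so they carry over unchanged; only the diagonal terms shrink to ρᵢσᵢ².
True-score variance = [10.6²·0.74 + 18.4²·0.81 + 5.8²·0.72] + 200.041 = 381.601 + 200.041 = 581.642.
Reliability = 581.642 / 684.601 = 0.850.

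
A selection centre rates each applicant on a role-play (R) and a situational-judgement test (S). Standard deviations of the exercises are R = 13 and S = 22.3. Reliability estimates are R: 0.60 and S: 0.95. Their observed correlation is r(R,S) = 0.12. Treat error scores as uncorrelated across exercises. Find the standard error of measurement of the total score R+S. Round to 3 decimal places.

Var(total) = 666.29 + 69.576 = 735.866.
True-score variance = 573.826 + 69.576 = 643.402, so reliability = 0.8743.
Error variance = 735.866 − 643.402 = 92.4645; SEM = √92.4645 = 9.616.

9.616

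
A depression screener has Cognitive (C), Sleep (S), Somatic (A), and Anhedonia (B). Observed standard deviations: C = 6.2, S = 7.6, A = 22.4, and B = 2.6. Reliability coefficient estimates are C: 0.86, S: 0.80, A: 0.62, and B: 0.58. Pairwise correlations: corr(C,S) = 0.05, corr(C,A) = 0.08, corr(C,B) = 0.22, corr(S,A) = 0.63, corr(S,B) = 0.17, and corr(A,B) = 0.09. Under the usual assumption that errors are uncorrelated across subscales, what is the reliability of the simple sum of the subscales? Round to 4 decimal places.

Var(C+S+A+B) = 6.2² + 7.6² + 22.4² + 2.6² + 2·[6.2·7.6·0.05 + 6.2·22.4·0.08 + 6.2·2.6·0.22 + 7.6·22.4·0.63 + 7.6·2.6·0.17 + 22.4·2.6·0.09] = 604.72 + 265.73 = 870.45.
Under uncorrelated errors the observed covariances equal the true-score covariances, so only the own-variance terms attenuate.
True-score variance = [6.2²·0.86 + 7.6²·0.80 + 22.4²·0.62 + 2.6²·0.58] + 265.73 = 394.278 + 265.73 = 660.008.
Reliability = 660.008 / 870.45 = 0.7582.

0.7582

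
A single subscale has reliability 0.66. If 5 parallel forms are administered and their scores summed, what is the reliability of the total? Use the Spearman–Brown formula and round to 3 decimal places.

0.907

ρ_k = kρ / (1 + (k−1)ρ) = 5·0.66 / (1 + 4·0.66) = 3.300 / 3.640 = 0.907.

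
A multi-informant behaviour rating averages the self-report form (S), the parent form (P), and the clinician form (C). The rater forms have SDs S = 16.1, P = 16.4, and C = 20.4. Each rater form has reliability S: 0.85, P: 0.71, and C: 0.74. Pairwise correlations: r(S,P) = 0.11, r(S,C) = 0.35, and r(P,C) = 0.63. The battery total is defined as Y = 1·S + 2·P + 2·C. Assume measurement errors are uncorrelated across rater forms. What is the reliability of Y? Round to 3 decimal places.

0.851

Var(Y) = 16.1² + 2²·16.4² + 2²·20.4² + 2·[2·16.1·16.4·0.11 + 2·16.1·20.4·0.35 + 4·16.4·20.4·0.63] = 2999.69 + 2262.18 = 5261.87.
Under uncorrelated errors the observed covariances equal the true-score covariances, so only the own-variance terms attenuate.
True-score variance = [16.1²·0.85 + 2²·16.4²·0.71 + 2²·20.4²·0.74] + 2262.18 = 2216.01 + 2262.18 = 4478.18.
Reliability = 4478.18 / 5261.87 = 0.851.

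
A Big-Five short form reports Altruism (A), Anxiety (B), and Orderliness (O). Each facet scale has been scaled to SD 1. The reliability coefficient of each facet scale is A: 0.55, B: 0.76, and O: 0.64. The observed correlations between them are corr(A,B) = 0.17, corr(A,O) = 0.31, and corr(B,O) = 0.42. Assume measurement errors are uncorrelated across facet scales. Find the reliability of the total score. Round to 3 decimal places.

0.781

Var(A+B+O) = 3 + 2·[0.17 + 0.31 + 0.42] = 3 + 1.8 = 4.8.
Because errors are independent across components, Cov(Tᵢ,Tⱼ) = Cov(Xᵢ,Xⱼ); the off-diagonal part of the true-score variance is the same as above.
True-score variance = [0.55 + 0.76 + 0.64] + 1.8 = 1.95 + 1.8 = 3.75.
Reliability = 3.75 / 4.8 = 0.781.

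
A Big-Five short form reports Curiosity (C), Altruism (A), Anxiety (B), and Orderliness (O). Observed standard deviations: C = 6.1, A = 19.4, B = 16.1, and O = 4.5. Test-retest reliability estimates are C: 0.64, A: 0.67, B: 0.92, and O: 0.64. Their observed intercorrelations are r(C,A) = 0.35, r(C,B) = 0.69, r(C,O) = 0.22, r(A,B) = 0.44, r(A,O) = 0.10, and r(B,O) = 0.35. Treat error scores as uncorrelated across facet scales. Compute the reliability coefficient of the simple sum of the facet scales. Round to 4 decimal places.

0.8692

Var(C+A+B+O) = 6.1² + 19.4² + 16.1² + 4.5² + 2·[6.1·19.4·0.35 + 6.1·16.1·0.69 + 6.1·4.5·0.22 + 19.4·16.1·0.44 + 19.4·4.5·0.10 + 16.1·4.5·0.35] = 693.03 + 573.48 = 1266.51.
With uncorrelated errors the cross-covariances are all true-score covariance, so they carry over unchanged; only the diagonal terms shrink to ρᵢσᵢ².
True-score variance = [6.1²·0.64 + 19.4²·0.67 + 16.1²·0.92 + 4.5²·0.64] + 573.48 = 527.409 + 573.48 = 1100.89.
Reliability = 1100.89 / 1266.51 = 0.8692.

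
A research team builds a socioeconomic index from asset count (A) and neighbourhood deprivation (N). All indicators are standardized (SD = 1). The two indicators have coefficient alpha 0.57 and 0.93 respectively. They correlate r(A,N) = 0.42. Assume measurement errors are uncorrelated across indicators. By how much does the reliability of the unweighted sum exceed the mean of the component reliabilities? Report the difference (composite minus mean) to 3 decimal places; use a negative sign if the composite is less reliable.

Var(sum) = 2 + 0.84 = 2.84; true-score variance = 1.5 + 0.84 = 2.34; composite reliability = 0.8239.
Mean component reliability = 0.7500.
Difference = 0.8239 − 0.7500 = 0.074.

0.074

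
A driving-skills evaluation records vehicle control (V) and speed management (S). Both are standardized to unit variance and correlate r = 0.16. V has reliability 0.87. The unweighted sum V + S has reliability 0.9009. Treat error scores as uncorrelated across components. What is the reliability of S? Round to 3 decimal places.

0.900

Var(V+S) = 2 + 2·0.16 = 2.320.
True-score variance = ρ_V + ρ_S + 2·0.16, so 0.9009 = (0.87 + ρ_S + 0.32) / 2.320.
ρ_S = 0.9009·2.320 − 0.87 − 0.32 = 0.900.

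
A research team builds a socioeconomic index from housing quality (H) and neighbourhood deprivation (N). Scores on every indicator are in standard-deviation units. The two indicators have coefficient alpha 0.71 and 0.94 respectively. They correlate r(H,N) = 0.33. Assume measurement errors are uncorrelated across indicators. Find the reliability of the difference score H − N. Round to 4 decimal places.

Var(H−N) = 1 + 1 − 2·0.33 = 2 − 0.66 = 1.34.
Because errors are independent across components, Cov(Tᵢ,Tⱼ) = Cov(Xᵢ,Xⱼ); the off-diagonal part of the true-score variance is the same as above.
True-score variance = [0.71 + 0.94] − 0.66 = 1.65 − 0.66 = 0.99.
Reliability = 0.99 / 1.34 = 0.7388.

0.7388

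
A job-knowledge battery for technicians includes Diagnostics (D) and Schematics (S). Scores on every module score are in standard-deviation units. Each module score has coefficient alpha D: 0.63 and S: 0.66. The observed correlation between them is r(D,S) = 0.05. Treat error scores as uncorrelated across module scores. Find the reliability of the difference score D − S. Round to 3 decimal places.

0.626

Var(D−S) = 1 + 1 − 2·0.05 = 2 − 0.1 = 1.9.
Under uncorrelated errors the observed covariances equal the true-score covariances, so only the own-variance terms attenuate.
True-score variance = [0.63 + 0.66] − 0.1 = 1.29 − 0.1 = 1.19.
Reliability = 1.19 / 1.9 = 0.626.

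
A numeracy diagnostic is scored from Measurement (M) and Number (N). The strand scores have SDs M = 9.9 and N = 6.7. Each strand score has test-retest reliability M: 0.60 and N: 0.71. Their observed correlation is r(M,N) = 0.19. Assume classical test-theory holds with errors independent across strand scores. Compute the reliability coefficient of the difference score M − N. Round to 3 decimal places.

0.556

Var(M−N) = 9.9² + 6.7² − 2·9.9·6.7·0.19 = 142.9 − 25.2054 = 117.695.
Because errors are independent across components, Cov(Tᵢ,Tⱼ) = Cov(Xᵢ,Xⱼ); the off-diagonal part of the true-score variance is the same as above.
True-score variance = [9.9²·0.60 + 6.7²·0.71] − 25.2054 = 90.6779 − 25.2054 = 65.4725.
Reliability = 65.4725 / 117.695 = 0.556.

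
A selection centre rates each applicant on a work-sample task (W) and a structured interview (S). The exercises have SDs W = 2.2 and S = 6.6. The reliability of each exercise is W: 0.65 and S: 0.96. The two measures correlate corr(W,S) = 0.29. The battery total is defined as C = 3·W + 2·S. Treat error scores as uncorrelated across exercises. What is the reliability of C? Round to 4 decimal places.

Var(C) = 3²·2.2² + 2²·6.6² + 2·[6·2.2·6.6·0.29] = 217.8 + 50.5296 = 268.33.
Because errors are independent across components, Cov(Tᵢ,Tⱼ) = Cov(Xᵢ,Xⱼ); the off-diagonal part of the true-score variance is the same as above.
True-score variance = [3²·2.2²·0.65 + 2²·6.6²·0.96] + 50.5296 = 195.584 + 50.5296 = 246.114.
Reliability = 246.114 / 268.33 = 0.9172.

0.9172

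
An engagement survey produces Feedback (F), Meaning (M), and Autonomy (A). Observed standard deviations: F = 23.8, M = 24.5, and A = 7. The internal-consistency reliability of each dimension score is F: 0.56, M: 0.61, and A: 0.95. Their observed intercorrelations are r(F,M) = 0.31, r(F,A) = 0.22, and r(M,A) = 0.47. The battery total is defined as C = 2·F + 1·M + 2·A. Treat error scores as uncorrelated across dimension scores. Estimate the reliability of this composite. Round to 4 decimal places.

0.7180

Var(C) = 2²·23.8² + 24.5² + 2²·7² + 2·[2·23.8·24.5·0.31 + 4·23.8·7·0.22 + 2·24.5·7·0.47] = 3062.01 + 1338.68 = 4400.69.
Under uncorrelated errors the observed covariances equal the true-score covariances, so only the own-variance terms attenuate.
True-score variance = [2²·23.8²·0.56 + 24.5²·0.61 + 2²·7²·0.95] + 1338.68 = 1821.18 + 1338.68 = 3159.86.
Reliability = 3159.86 / 4400.69 = 0.7180.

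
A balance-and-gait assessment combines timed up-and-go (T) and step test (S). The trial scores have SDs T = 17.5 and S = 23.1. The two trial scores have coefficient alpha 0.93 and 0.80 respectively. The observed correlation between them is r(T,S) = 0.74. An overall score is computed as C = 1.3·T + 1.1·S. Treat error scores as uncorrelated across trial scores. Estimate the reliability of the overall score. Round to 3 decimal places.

Var(C) = 1.3²·17.5² + 1.1²·23.1² + 2·[1.43·17.5·23.1·0.74] = 1163.23 + 855.555 = 2018.79.
With uncorrelated errors the cross-covariances are all true-score covariance, so they carry over unchanged; only the diagonal terms shrink to ρᵢσᵢ².
True-score variance = [1.3²·17.5²·0.93 + 1.1²·23.1²·0.80] + 855.555 = 997.868 + 855.555 = 1853.42.
Reliability = 1853.42 / 2018.79 = 0.918.

0.918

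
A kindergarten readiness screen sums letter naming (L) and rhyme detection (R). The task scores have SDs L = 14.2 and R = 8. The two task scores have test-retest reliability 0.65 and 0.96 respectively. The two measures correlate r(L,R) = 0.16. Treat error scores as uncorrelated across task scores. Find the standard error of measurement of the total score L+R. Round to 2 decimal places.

Var(total) = 265.64 + 36.352 = 301.992.
True-score variance = 192.506 + 36.352 = 228.858, so reliability = 0.7578.
Error variance = 301.992 − 228.858 = 73.134; SEM = √73.134 = 8.55.

8.55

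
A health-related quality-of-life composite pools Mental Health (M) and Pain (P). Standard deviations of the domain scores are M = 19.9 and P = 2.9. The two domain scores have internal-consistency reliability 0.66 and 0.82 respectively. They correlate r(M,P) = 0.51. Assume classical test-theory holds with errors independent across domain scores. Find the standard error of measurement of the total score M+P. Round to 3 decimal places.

11.669

Var(total) = 404.42 + 58.8642 = 463.284.
True-score variance = 268.263 + 58.8642 = 327.127, so reliability = 0.7061.
Error variance = 463.284 − 327.127 = 136.157; SEM = √136.157 = 11.669.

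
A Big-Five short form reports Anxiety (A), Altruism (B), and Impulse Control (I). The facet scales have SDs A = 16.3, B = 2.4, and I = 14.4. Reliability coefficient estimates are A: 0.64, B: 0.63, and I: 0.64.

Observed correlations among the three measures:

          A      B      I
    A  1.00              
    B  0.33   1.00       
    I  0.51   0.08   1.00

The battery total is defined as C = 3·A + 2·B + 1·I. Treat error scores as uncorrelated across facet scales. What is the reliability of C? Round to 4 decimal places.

0.7307

Var(C) = 3²·16.3² + 2²·2.4² + 14.4² + 2·[6·16.3·2.4·0.33 + 3·16.3·14.4·0.51 + 2·2.4·14.4·0.08] = 2621.61 + 884.218 = 3505.83.
Under uncorrelated errors the observed covariances equal the true-score covariances, so only the own-variance terms attenuate.
True-score variance = [3²·16.3²·0.64 + 2²·2.4²·0.63 + 14.4²·0.64] + 884.218 = 1677.6 + 884.218 = 2561.82.
Reliability = 2561.82 / 3505.83 = 0.7307.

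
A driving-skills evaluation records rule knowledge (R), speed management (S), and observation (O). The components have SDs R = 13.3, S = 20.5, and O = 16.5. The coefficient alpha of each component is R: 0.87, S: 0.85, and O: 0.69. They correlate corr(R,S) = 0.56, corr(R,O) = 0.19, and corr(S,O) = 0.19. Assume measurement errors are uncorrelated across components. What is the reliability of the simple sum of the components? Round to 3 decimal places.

0.877

Var(R+S+O) = 13.3² + 20.5² + 16.5² + 2·[13.3·20.5·0.56 + 13.3·16.5·0.19 + 20.5·16.5·0.19] = 869.39 + 517.294 = 1386.68.
Because errors are independent across components, Cov(Tᵢ,Tⱼ) = Cov(Xᵢ,Xⱼ); the off-diagonal part of the true-score variance is the same as above.
True-score variance = [13.3²·0.87 + 20.5²·0.85 + 16.5²·0.69] + 517.294 = 698.959 + 517.294 = 1216.25.
Reliability = 1216.25 / 1386.68 = 0.877.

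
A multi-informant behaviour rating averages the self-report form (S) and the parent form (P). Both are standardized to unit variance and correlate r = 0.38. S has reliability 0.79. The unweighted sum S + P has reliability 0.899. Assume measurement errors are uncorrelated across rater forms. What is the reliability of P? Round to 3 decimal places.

0.931

Var(S+P) = 2 + 2·0.38 = 2.760.
True-score variance = ρ_S + ρ_P + 2·0.38, so 0.899 = (0.79 + ρ_P + 0.76) / 2.760.
ρ_P = 0.899·2.760 − 0.79 − 0.76 = 0.931.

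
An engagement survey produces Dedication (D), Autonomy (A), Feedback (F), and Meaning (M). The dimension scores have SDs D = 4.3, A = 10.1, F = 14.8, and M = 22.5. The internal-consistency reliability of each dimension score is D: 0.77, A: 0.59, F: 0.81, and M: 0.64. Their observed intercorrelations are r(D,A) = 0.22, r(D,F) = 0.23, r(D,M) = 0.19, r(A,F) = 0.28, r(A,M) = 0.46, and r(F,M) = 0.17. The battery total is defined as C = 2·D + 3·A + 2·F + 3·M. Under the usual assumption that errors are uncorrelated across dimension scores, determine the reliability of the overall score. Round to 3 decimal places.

Var(C) = 2²·4.3² + 3²·10.1² + 2²·14.8² + 3²·22.5² + 2·[6·4.3·10.1·0.22 + 4·4.3·14.8·0.23 + 6·4.3·22.5·0.19 + 6·10.1·14.8·0.28 + 9·10.1·22.5·0.46 + 6·14.8·22.5·0.17] = 6424.46 + 3515.55 = 9940.01.
Under uncorrelated errors the observed covariances equal the true-score covariances, so only the own-variance terms attenuate.
True-score variance = [2²·4.3²·0.77 + 3²·10.1²·0.59 + 2²·14.8²·0.81 + 3²·22.5²·0.64] + 3515.55 = 4224.31 + 3515.55 = 7739.86.
Reliability = 7739.86 / 9940.01 = 0.779.

0.779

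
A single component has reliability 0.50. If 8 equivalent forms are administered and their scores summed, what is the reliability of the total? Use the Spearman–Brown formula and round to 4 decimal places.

0.8889

ρ_k = kρ / (1 + (k−1)ρ) = 8·0.50 / (1 + 7·0.50) = 4.000 / 4.500 = 0.8889.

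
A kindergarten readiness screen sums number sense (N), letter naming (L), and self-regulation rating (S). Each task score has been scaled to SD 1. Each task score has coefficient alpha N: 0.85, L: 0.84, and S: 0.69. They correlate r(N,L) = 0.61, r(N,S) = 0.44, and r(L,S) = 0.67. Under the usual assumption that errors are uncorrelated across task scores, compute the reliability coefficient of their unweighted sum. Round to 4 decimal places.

Var(N+L+S) = 3 + 2·[0.61 + 0.44 + 0.67] = 3 + 3.44 = 6.44.
With uncorrelated errors the cross-covariances are all true-score covariance, so they carry over unchanged; only the diagonal terms shrink to ρᵢσᵢ².
True-score variance = [0.85 + 0.84 + 0.69] + 3.44 = 2.38 + 3.44 = 5.82.
Reliability = 5.82 / 6.44 = 0.9037.

0.9037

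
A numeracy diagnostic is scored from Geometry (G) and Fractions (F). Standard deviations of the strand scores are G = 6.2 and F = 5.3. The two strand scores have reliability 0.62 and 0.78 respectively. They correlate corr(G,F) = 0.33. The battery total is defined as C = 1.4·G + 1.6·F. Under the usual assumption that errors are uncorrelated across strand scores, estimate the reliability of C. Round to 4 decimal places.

Var(C) = 1.4²·6.2² + 1.6²·5.3² + 2·[2.24·6.2·5.3·0.33] = 147.253 + 48.5802 = 195.833.
Because errors are independent across components, Cov(Tᵢ,Tⱼ) = Cov(Xᵢ,Xⱼ); the off-diagonal part of the true-score variance is the same as above.
True-score variance = [1.4²·6.2²·0.62 + 1.6²·5.3²·0.78] + 48.5802 = 102.802 + 48.5802 = 151.383.
Reliability = 151.383 / 195.833 = 0.7730.

0.7730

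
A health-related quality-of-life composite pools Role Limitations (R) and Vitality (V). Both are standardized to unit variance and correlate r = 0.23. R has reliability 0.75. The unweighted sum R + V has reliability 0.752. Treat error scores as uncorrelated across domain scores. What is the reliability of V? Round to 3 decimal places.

0.640

Var(R+V) = 2 + 2·0.23 = 2.460.
True-score variance = ρ_R + ρ_V + 2·0.23, so 0.752 = (0.75 + ρ_V + 0.46) / 2.460.
ρ_V = 0.752·2.460 − 0.75 − 0.46 = 0.640.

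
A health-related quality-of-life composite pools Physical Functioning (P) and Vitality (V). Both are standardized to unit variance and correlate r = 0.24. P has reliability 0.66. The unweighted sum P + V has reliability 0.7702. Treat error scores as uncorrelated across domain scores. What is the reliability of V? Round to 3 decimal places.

0.770

Var(P+V) = 2 + 2·0.24 = 2.480.
True-score variance = ρ_P + ρ_V + 2·0.24, so 0.7702 = (0.66 + ρ_V + 0.48) / 2.480.
ρ_V = 0.7702·2.480 − 0.66 − 0.48 = 0.770.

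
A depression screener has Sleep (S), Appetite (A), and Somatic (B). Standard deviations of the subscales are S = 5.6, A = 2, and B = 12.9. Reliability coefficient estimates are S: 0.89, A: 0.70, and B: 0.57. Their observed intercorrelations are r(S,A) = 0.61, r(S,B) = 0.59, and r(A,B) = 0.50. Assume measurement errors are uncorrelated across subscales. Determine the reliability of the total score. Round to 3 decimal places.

Var(S+A+B) = 5.6² + 2² + 12.9² + 2·[5.6·2·0.61 + 5.6·12.9·0.59 + 2·12.9·0.50] = 201.77 + 124.707 = 326.477.
With uncorrelated errors the cross-covariances are all true-score covariance, so they carry over unchanged; only the diagonal terms shrink to ρᵢσᵢ².
True-score variance = [5.6²·0.89 + 2²·0.70 + 12.9²·0.57] + 124.707 = 125.564 + 124.707 = 250.271.
Reliability = 250.271 / 326.477 = 0.767.

0.767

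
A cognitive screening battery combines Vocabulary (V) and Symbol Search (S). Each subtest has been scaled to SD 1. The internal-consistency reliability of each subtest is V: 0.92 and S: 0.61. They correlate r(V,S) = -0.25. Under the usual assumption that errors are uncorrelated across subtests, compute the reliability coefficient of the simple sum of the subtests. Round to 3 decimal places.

Var(V+S) = 2 + 2·[(-0.25)] = 2 − 0.5 = 1.5.
Under uncorrelated errors the observed covariances equal the true-score covariances, so only the own-variance terms attenuate.
True-score variance = [0.92 + 0.61] − 0.5 = 1.53 − 0.5 = 1.03.
Reliability = 1.03 / 1.5 = 0.687.

0.687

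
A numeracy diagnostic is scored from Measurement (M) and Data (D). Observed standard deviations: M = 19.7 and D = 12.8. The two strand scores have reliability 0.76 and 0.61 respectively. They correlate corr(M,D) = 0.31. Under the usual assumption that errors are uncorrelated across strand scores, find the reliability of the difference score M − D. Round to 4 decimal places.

0.6030

Var(M−D) = 19.7² + 12.8² − 2·19.7·12.8·0.31 = 551.93 − 156.339 = 395.591.
With uncorrelated errors the cross-covariances are all true-score covariance, so they carry over unchanged; only the diagonal terms shrink to ρᵢσᵢ².
True-score variance = [19.7²·0.76 + 12.8²·0.61] − 156.339 = 394.891 − 156.339 = 238.552.
Reliability = 238.552 / 395.591 = 0.6030.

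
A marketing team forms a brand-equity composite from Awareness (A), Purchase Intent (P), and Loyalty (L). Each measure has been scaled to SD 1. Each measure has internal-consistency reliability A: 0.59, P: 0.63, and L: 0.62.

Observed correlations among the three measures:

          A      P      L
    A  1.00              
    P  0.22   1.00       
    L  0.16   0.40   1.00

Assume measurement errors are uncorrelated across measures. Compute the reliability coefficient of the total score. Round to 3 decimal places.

Var(A+P+L) = 3 + 2·[0.22 + 0.16 + 0.40] = 3 + 1.56 = 4.56.
With uncorrelated errors the cross-covariances are all true-score covariance, so they carry over unchanged; only the diagonal terms shrink to ρᵢσᵢ².
True-score variance = [0.59 + 0.63 + 0.62] + 1.56 = 1.84 + 1.56 = 3.4.
Reliability = 3.4 / 4.56 = 0.746.

0.746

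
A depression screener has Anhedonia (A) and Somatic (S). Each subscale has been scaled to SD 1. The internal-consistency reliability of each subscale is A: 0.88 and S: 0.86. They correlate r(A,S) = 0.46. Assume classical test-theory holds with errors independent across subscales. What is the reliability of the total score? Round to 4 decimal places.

0.9110

Var(A+S) = 2 + 2·[0.46] = 2 + 0.92 = 2.92.
With uncorrelated errors the cross-covariances are all true-score covariance, so they carry over unchanged; only the diagonal terms shrink to ρᵢσᵢ².
True-score variance = [0.88 + 0.86] + 0.92 = 1.74 + 0.92 = 2.66.
Reliability = 2.66 / 2.92 = 0.9110.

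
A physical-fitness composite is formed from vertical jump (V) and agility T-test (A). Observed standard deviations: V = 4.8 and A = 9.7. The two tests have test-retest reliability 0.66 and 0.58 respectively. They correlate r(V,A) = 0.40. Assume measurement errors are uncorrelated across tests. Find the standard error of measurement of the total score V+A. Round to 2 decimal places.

Var(total) = 117.13 + 37.248 = 154.378.
True-score variance = 69.7786 + 37.248 = 107.027, so reliability = 0.6933.
Error variance = 154.378 − 107.027 = 47.3514; SEM = √47.3514 = 6.88.

6.88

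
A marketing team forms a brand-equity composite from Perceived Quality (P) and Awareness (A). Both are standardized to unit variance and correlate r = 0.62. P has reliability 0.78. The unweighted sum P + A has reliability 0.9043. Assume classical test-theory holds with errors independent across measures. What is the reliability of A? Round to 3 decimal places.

0.910

Var(P+A) = 2 + 2·0.62 = 3.240.
True-score variance = ρ_P + ρ_A + 2·0.62, so 0.9043 = (0.78 + ρ_A + 1.24) / 3.240.
ρ_A = 0.9043·3.240 − 0.78 − 1.24 = 0.910.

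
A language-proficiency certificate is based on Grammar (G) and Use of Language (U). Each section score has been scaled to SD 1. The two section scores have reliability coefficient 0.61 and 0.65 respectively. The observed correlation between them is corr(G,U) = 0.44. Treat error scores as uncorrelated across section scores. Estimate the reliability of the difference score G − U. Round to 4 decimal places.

0.3393

Var(G−U) = 1 + 1 − 2·0.44 = 2 − 0.88 = 1.12.
With uncorrelated errors the cross-covariances are all true-score covariance, so they carry over unchanged; only the diagonal terms shrink to ρᵢσᵢ².
True-score variance = [0.61 + 0.65] − 0.88 = 1.26 − 0.88 = 0.38.
Reliability = 0.38 / 1.12 = 0.3393.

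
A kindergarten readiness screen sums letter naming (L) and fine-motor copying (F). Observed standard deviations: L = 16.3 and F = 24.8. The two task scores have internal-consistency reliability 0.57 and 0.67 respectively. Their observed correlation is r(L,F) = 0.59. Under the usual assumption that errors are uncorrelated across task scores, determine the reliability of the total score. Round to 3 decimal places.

Var(L+F) = 16.3² + 24.8² + 2·[16.3·24.8·0.59] = 880.73 + 477.003 = 1357.73.
Under uncorrelated errors the observed covariances equal the true-score covariances, so only the own-variance terms attenuate.
True-score variance = [16.3²·0.57 + 24.8²·0.67] + 477.003 = 563.52 + 477.003 = 1040.52.
Reliability = 1040.52 / 1357.73 = 0.766.

0.766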